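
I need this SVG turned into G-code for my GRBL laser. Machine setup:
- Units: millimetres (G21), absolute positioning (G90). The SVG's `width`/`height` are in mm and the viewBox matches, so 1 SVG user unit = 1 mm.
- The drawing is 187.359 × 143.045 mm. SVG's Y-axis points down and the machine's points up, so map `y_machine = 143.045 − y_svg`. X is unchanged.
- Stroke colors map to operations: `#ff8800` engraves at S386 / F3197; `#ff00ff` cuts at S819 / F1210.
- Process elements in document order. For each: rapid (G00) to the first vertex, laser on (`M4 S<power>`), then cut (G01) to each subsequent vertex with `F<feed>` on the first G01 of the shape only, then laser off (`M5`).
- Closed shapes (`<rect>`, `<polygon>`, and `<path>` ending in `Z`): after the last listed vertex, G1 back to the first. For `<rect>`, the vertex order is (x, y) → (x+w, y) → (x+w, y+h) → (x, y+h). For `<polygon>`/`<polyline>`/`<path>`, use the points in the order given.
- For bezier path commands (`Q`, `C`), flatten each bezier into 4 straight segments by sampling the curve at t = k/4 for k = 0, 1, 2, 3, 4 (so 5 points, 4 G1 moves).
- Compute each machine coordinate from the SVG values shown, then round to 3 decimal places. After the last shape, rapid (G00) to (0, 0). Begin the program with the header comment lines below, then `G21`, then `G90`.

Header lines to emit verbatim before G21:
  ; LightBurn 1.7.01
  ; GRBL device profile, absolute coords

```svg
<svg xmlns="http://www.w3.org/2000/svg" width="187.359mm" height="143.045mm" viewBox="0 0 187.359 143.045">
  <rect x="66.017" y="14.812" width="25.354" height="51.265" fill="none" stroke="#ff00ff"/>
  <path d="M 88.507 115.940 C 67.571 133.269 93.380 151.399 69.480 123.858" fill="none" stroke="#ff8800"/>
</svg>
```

; LightBurn 1.7.01
; GRBL device profile, absolute coords
G21
G90
G00 X66.017 Y128.233
M4 S819
G01 X91.371 Y128.233 F1210
G01 X91.371 Y76.968
G01 X66.017 Y76.968
G01 X66.017 Y128.233
M5
G00 X88.507 Y27.105
M4 S386
G01 X80.063 Y14.684 F3197
G01 X80.105 Y6.320
G01 X79.592 Y6.368
G01 X69.480 Y19.187
M5
G00 X0.000 Y0.000

Since the viewBox matches the mm dimensions, user units are millimetres directly. The only transform is the Y-flip y_m = 143.045 − y_svg.

Shape 1 is a rectangle drawn with `<rect>`. Its stroke #ff00ff means cut at S819, F1210. After flipping Y the toolpath is (66.017,128.233) → (91.371,128.233) → (91.371,76.968) → (66.017,76.968) → (66.017,128.233), returning to the start.

Shape 2 is a cubic bezier drawn with `<path>`. Its stroke #ff8800 means engrave at S386, F3197. After flipping Y the toolpath is (88.507,27.105) → (80.063,14.684) → (80.105,6.320) → (79.592,6.368) → (69.480,19.187).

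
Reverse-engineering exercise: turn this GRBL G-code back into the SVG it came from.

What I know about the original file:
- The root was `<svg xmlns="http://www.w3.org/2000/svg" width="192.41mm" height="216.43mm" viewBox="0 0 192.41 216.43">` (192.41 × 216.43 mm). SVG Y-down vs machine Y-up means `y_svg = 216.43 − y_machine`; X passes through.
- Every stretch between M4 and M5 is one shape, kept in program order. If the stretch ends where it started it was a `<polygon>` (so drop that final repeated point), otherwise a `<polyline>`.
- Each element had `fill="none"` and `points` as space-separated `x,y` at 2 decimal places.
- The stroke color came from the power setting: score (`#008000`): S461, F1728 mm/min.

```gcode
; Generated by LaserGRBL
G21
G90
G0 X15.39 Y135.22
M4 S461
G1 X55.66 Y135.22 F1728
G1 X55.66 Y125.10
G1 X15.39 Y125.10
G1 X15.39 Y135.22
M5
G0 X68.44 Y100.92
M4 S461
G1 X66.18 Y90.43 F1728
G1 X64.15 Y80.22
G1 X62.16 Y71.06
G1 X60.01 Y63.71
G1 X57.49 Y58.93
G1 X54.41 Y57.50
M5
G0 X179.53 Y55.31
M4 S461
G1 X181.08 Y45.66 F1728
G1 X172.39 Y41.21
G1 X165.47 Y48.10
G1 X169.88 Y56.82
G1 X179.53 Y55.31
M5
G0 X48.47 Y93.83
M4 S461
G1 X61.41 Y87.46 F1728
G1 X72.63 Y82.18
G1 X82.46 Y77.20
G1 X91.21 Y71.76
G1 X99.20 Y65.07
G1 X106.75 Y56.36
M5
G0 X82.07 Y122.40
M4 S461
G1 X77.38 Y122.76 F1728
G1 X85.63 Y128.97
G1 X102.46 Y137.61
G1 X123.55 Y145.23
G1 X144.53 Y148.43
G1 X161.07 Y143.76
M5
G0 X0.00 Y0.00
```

<svg xmlns="http://www.w3.org/2000/svg" width="192.41mm" height="216.43mm" viewBox="0 0 192.41 216.43">
  <polygon points="15.39,81.21 55.66,81.21 55.66,91.33 15.39,91.33" fill="none" stroke="#008000"/>
  <polyline points="68.44,115.51 66.18,126.00 64.15,136.21 62.16,145.37 60.01,152.72 57.49,157.50 54.41,158.93" fill="none" stroke="#008000"/>
  <polygon points="179.53,161.12 181.08,170.77 172.39,175.22 165.47,168.33 169.88,159.61" fill="none" stroke="#008000"/>
  <polyline points="48.47,122.60 61.41,128.97 72.63,134.25 82.46,139.23 91.21,144.67 99.20,151.36 106.75,160.07" fill="none" stroke="#008000"/>
  <polyline points="82.07,94.03 77.38,93.67 85.63,87.46 102.46,78.82 123.55,71.20 144.53,68.00 161.07,72.67" fill="none" stroke="#008000"/>
</svg>

Each laser-on run becomes one SVG element. Flip Y back into SVG space with y_svg = 216.43 − y_machine. Every run uses S461, so all elements get stroke `#008000` (score).

Run 1: The run returns to its start, so emit a `<polygon>` with points (Y-flipped): 15.39,81.21 55.66,81.21 55.66,91.33 15.39,91.33.

Run 2: The run is open, so emit a `<polyline>` with points (Y-flipped): 68.44,115.51 66.18,126.00 64.15,136.21 62.16,145.37 60.01,152.72 57.49,157.50 54.41,158.93.

Run 3: The run returns to its start, so emit a `<polygon>` with points (Y-flipped): 179.53,161.12 181.08,170.77 172.39,175.22 165.47,168.33 169.88,159.61.

Run 4: The run is open, so emit a `<polyline>` with points (Y-flipped): 48.47,122.60 61.41,128.97 72.63,134.25 82.46,139.23 91.21,144.67 99.20,151.36 106.75,160.07.

Run 5: The run is open, so emit a `<polyline>` with points (Y-flipped): 82.07,94.03 77.38,93.67 85.63,87.46 102.46,78.82 123.55,71.20 144.53,68.00 161.07,72.67.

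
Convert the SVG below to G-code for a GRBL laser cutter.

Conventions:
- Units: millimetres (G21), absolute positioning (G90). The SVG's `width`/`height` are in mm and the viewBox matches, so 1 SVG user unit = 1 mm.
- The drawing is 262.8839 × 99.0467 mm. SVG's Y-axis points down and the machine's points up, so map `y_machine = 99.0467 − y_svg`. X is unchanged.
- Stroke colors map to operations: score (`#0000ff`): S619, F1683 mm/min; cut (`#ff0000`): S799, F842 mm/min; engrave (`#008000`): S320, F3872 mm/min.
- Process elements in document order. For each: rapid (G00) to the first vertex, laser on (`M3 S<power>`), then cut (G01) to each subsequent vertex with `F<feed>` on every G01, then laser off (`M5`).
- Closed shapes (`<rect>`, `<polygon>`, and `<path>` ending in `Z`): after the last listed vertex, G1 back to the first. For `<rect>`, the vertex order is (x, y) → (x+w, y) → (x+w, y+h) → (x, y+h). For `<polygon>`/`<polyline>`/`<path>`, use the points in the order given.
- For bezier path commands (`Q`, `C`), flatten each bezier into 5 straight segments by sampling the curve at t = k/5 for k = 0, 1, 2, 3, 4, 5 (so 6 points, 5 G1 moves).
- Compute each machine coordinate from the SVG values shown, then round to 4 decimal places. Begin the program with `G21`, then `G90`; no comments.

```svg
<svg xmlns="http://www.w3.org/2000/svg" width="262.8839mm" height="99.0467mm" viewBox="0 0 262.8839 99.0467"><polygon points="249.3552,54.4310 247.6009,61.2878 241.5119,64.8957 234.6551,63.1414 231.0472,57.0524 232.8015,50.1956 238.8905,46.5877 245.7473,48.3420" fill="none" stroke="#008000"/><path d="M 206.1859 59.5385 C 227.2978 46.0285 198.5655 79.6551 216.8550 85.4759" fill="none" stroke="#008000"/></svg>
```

Since the viewBox matches the mm dimensions, user units are millimetres directly. The only transform is the Y-flip y_m = 99.0467 − y_svg.

Shape 1 is a regular polygon drawn with `<polygon>`. Its stroke #008000 means engrave at S320, F3872. After flipping Y the toolpath is (249.3552,44.6157) → (247.6009,37.7589) → (241.5119,34.1510) → (234.6551,35.9053) → (231.0472,41.9943) → (232.8015,48.8511) → (238.8905,52.4590) → (245.7473,50.7047) → (249.3552,44.6157), returning to the start.

Shape 2 is a cubic bezier drawn with `<path>`. Its stroke #008000 means engrave at S320, F3872. After flipping Y the toolpath is (206.1859,39.5082) → (213.6467,42.5573) → (213.7944,37.8909) → (211.2786,29.1062) → (210.7490,19.8004) → (216.8550,13.5708).

G21
G90
G00 X249.3552 Y44.6157
M3 S320
G01 X247.6009 Y37.7589 F3872
G01 X241.5119 Y34.1510 F3872
G01 X234.6551 Y35.9053 F3872
G01 X231.0472 Y41.9943 F3872
G01 X232.8015 Y48.8511 F3872
G01 X238.8905 Y52.4590 F3872
G01 X245.7473 Y50.7047 F3872
G01 X249.3552 Y44.6157 F3872
M5
G00 X206.1859 Y39.5082
M3 S320
G01 X213.6467 Y42.5573 F3872
G01 X213.7944 Y37.8909 F3872
G01 X211.2786 Y29.1062 F3872
G01 X210.7490 Y19.8004 F3872
G01 X216.8550 Y13.5708 F3872
M5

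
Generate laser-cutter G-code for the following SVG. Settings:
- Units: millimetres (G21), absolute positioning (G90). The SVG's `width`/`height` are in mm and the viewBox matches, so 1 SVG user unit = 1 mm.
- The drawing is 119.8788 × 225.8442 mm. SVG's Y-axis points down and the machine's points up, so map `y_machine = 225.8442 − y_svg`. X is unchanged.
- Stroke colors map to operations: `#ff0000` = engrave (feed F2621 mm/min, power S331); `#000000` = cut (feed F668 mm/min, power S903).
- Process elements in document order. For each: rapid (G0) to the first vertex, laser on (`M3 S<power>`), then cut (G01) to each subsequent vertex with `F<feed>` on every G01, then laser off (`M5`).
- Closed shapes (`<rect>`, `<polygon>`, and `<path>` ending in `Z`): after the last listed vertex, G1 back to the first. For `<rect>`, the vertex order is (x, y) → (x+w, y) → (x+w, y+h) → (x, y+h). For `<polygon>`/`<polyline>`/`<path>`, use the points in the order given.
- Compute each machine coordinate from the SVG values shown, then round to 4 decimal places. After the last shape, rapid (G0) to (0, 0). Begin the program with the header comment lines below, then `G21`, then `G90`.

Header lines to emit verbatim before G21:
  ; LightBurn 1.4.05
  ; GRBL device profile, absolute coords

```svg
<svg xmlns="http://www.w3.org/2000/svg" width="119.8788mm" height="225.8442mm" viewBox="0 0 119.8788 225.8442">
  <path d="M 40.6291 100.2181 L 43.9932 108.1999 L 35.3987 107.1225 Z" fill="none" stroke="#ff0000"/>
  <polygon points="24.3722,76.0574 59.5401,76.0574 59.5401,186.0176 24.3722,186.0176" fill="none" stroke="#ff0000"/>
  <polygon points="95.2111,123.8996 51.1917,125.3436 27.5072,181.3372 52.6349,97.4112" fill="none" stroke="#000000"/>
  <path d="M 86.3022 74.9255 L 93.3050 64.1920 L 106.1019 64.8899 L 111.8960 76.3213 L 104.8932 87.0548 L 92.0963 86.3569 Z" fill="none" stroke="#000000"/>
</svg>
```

; LightBurn 1.4.05
; GRBL device profile, absolute coords
G21
G90
G0 X40.6291 Y125.6261
M3 S331
G01 X43.9932 Y117.6443 F2621
G01 X35.3987 Y118.7217 F2621
G01 X40.6291 Y125.6261 F2621
M5
G0 X24.3722 Y149.7868
M3 S331
G01 X59.5401 Y149.7868 F2621
G01 X59.5401 Y39.8266 F2621
G01 X24.3722 Y39.8266 F2621
G01 X24.3722 Y149.7868 F2621
M5
G0 X95.2111 Y101.9446
M3 S903
G01 X51.1917 Y100.5006 F668
G01 X27.5072 Y44.5070 F668
G01 X52.6349 Y128.4330 F668
G01 X95.2111 Y101.9446 F668
M5
G0 X86.3022 Y150.9187
M3 S903
G01 X93.3050 Y161.6522 F668
G01 X106.1019 Y160.9543 F668
G01 X111.8960 Y149.5229 F668
G01 X104.8932 Y138.7894 F668
G01 X92.0963 Y139.4873 F668
G01 X86.3022 Y150.9187 F668
M5
G0 X0.0000 Y0.0000

1 u = 1 mm; y_m = 225.8442 − y.

[1] `<path>` regular polygon, #ff0000→engrave S331 F2621: (40.6291,125.6261) → (43.9932,117.6443) → (35.3987,118.7217) → (40.6291,125.6261) (closed)

[2] `<polygon>` rectangle, #ff0000→engrave S331 F2621: (24.3722,149.7868) → (59.5401,149.7868) → (59.5401,39.8266) → (24.3722,39.8266) → (24.3722,149.7868) (closed)

[3] `<polygon>` closed polygon, #000000→cut S903 F668: (95.2111,101.9446) → (51.1917,100.5006) → (27.5072,44.5070) → (52.6349,128.4330) → (95.2111,101.9446) (closed)

[4] `<path>` regular polygon, #000000→cut S903 F668: (86.3022,150.9187) → (93.3050,161.6522) → (106.1019,160.9543) → (111.8960,149.5229) → (104.8932,138.7894) → (92.0963,139.4873) → (86.3022,150.9187) (closed)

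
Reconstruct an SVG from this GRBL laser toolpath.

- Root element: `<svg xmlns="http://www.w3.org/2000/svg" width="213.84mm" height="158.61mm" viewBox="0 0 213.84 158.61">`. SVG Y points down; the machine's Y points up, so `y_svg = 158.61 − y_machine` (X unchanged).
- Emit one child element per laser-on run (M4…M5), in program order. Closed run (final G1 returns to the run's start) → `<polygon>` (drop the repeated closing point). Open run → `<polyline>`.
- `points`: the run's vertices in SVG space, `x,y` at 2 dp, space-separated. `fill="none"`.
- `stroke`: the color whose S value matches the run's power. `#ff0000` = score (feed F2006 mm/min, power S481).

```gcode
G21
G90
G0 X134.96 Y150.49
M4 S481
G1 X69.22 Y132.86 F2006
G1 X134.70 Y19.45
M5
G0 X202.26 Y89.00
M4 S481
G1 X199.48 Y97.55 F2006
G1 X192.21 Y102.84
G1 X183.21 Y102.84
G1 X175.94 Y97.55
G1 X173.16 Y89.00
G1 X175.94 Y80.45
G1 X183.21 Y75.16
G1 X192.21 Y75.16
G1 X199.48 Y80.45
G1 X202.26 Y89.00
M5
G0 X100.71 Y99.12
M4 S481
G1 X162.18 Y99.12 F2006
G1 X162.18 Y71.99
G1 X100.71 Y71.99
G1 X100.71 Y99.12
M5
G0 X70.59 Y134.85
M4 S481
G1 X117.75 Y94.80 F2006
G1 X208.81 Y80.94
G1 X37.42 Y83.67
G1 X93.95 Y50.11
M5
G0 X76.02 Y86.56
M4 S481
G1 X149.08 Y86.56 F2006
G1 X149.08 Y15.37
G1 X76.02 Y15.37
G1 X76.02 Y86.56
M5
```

<svg xmlns="http://www.w3.org/2000/svg" width="213.84mm" height="158.61mm" viewBox="0 0 213.84 158.61">
  <polyline points="134.96,8.12 69.22,25.75 134.70,139.16" fill="none" stroke="#ff0000"/>
  <polygon points="202.26,69.61 199.48,61.06 192.21,55.77 183.21,55.77 175.94,61.06 173.16,69.61 175.94,78.16 183.21,83.45 192.21,83.45 199.48,78.16" fill="none" stroke="#ff0000"/>
  <polygon points="100.71,59.49 162.18,59.49 162.18,86.62 100.71,86.62" fill="none" stroke="#ff0000"/>
  <polyline points="70.59,23.76 117.75,63.81 208.81,77.67 37.42,74.94 93.95,108.50" fill="none" stroke="#ff0000"/>
  <polygon points="76.02,72.05 149.08,72.05 149.08,143.24 76.02,143.24" fill="none" stroke="#ff0000"/>
</svg>

Machine Y-up, SVG Y-down with viewBox height 158.61, so y_svg = 158.61 − y_machine; X carries over. Every run uses S481, so all elements get stroke `#ff0000` (score).

Run 1: The run is open, so emit a `<polyline>` with points (Y-flipped): 134.96,8.12 69.22,25.75 134.70,139.16.

Run 2: The run returns to its start, so emit a `<polygon>` with points (Y-flipped): 202.26,69.61 199.48,61.06 192.21,55.77 183.21,55.77 175.94,61.06 173.16,69.61 175.94,78.16 183.21,83.45 192.21,83.45 199.48,78.16.

Run 3: The run returns to its start, so emit a `<polygon>` with points (Y-flipped): 100.71,59.49 162.18,59.49 162.18,86.62 100.71,86.62.

Run 4: The run is open, so emit a `<polyline>` with points (Y-flipped): 70.59,23.76 117.75,63.81 208.81,77.67 37.42,74.94 93.95,108.50.

Run 5: The run returns to its start, so emit a `<polygon>` with points (Y-flipped): 76.02,72.05 149.08,72.05 149.08,143.24 76.02,143.24.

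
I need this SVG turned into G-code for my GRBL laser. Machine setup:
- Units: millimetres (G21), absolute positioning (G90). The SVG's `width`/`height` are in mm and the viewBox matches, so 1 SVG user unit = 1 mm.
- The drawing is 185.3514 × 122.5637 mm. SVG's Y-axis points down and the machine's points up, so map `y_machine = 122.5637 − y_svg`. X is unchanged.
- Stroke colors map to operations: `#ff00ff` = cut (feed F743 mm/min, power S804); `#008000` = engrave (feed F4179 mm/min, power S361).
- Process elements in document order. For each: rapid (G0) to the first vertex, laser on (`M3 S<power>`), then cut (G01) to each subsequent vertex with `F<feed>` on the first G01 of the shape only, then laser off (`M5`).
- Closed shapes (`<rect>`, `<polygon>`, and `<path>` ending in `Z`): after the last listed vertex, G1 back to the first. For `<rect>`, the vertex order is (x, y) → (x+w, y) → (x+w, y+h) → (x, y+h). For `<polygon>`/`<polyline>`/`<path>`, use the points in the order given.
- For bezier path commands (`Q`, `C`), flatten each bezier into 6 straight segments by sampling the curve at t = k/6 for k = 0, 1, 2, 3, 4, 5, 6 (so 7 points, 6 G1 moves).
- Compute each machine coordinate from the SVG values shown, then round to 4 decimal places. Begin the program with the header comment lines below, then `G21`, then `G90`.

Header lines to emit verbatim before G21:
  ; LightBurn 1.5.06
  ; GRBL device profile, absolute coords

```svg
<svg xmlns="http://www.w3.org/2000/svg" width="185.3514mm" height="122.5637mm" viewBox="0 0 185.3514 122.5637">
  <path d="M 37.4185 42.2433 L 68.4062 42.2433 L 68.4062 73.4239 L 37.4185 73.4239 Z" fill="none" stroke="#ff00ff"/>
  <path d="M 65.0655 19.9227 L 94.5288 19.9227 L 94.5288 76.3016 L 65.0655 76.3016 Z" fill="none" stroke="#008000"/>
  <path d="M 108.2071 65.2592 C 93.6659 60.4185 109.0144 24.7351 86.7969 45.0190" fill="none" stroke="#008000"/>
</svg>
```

1 u = 1 mm; y_m = 122.5637 − y.

[1] `<path>` rectangle, #ff00ff→cut S804 F743: (37.4185,80.3204) → (68.4062,80.3204) → (68.4062,49.1398) → (37.4185,49.1398) → (37.4185,80.3204) (closed)

[2] `<path>` rectangle, #008000→engrave S361 F4179: (65.0655,102.6410) → (94.5288,102.6410) → (94.5288,46.2621) → (65.0655,46.2621) → (65.0655,102.6410) (closed)

[3] `<path>` cubic bezier, #008000→engrave S361 F4179: (108.2071,57.3045) → (103.1150,61.8932) → (101.1308,69.2109) → (100.3806,76.8463) → (98.9908,82.3880) → (95.0874,83.4246) → (86.7969,77.5447)

; LightBurn 1.5.06
; GRBL device profile, absolute coords
G21
G90
G0 X37.4185 Y80.3204
M3 S804
G01 X68.4062 Y80.3204 F743
G01 X68.4062 Y49.1398
G01 X37.4185 Y49.1398
G01 X37.4185 Y80.3204
M5
G0 X65.0655 Y102.6410
M3 S361
G01 X94.5288 Y102.6410 F4179
G01 X94.5288 Y46.2621
G01 X65.0655 Y46.2621
G01 X65.0655 Y102.6410
M5
G0 X108.2071 Y57.3045
M3 S361
G01 X103.1150 Y61.8932 F4179
G01 X101.1308 Y69.2109
G01 X100.3806 Y76.8463
G01 X98.9908 Y82.3880
G01 X95.0874 Y83.4246
G01 X86.7969 Y77.5447
M5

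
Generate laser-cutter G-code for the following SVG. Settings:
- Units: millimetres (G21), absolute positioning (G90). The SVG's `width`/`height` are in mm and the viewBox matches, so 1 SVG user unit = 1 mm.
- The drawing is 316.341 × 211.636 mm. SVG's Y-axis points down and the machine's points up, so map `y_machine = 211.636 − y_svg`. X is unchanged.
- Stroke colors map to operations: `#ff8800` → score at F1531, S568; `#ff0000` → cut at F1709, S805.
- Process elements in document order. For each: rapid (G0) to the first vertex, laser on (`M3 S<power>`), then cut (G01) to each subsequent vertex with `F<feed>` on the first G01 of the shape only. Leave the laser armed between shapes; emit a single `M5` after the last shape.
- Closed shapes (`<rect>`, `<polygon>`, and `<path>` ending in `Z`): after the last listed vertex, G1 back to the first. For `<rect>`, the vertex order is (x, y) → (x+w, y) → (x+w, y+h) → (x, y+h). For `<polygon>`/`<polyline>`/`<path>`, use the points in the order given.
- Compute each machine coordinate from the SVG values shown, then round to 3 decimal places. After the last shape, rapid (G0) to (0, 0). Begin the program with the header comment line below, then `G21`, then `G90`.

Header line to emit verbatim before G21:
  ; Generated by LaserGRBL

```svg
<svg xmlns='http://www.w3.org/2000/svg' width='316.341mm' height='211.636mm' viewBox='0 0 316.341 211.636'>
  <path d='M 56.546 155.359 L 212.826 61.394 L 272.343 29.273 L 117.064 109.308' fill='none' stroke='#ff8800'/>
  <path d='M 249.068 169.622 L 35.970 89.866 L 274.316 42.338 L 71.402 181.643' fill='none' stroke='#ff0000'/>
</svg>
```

1 u = 1 mm; y_m = 211.636 − y.

[1] `<path>` open polyline, #ff8800→score S568 F1531: (56.546,56.277) → (212.826,150.242) → (272.343,182.363) → (117.064,102.328)

[2] `<path>` open polyline, #ff0000→cut S805 F1709: (249.068,42.014) → (35.970,121.770) → (274.316,169.298) → (71.402,29.993)

; Generated by LaserGRBL
G21
G90
G0 X56.546 Y56.277
M3 S568
G01 X212.826 Y150.242 F1531
G01 X272.343 Y182.363
G01 X117.064 Y102.328
G0 X249.068 Y42.014
M3 S805
G01 X35.970 Y121.770 F1709
G01 X274.316 Y169.298
G01 X71.402 Y29.993
M5
G0 X0.000 Y0.000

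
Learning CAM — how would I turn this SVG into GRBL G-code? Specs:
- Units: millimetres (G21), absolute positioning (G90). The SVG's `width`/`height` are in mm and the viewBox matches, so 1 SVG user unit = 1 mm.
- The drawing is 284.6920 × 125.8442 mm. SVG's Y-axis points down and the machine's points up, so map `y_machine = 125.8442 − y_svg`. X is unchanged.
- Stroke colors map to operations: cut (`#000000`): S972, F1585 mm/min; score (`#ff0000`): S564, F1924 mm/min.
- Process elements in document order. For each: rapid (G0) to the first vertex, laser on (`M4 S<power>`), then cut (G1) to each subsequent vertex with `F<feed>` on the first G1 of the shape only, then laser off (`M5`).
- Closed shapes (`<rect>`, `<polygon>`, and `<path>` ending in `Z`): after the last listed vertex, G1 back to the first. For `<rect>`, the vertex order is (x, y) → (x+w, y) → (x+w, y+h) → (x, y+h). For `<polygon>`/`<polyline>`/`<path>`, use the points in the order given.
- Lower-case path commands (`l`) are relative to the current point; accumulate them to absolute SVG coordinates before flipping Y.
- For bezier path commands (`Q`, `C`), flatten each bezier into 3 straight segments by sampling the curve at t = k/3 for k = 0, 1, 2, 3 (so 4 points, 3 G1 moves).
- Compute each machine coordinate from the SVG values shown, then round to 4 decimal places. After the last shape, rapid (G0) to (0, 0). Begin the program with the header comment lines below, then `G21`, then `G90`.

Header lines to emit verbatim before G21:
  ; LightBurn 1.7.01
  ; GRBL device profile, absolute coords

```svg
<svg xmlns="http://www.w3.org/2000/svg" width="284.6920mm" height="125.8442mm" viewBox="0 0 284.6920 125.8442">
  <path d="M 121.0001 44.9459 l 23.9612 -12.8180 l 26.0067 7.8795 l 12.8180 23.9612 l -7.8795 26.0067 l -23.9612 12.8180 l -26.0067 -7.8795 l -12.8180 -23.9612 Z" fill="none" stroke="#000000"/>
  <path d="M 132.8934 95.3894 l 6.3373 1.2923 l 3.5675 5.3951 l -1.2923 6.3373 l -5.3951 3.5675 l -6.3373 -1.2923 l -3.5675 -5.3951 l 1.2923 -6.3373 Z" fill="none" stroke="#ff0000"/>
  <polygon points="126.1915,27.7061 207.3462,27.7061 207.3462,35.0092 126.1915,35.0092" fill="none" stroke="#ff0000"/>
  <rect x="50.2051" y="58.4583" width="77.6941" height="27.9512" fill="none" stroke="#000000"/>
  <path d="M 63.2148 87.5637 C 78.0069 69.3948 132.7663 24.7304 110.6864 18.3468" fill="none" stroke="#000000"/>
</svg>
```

; LightBurn 1.7.01
; GRBL device profile, absolute coords
G21
G90
G0 X121.0001 Y80.8983
M4 S972
G1 X144.9613 Y93.7163 F1585
G1 X170.9680 Y85.8368
G1 X183.7860 Y61.8756
G1 X175.9065 Y35.8689
G1 X151.9453 Y23.0509
G1 X125.9386 Y30.9304
G1 X113.1206 Y54.8916
G1 X121.0001 Y80.8983
M5
G0 X132.8934 Y30.4548
M4 S564
G1 X139.2307 Y29.1625 F1924
G1 X142.7982 Y23.7674
G1 X141.5059 Y17.4301
G1 X136.1108 Y13.8626
G1 X129.7735 Y15.1549
G1 X126.2060 Y20.5500
G1 X127.4983 Y26.8873
G1 X132.8934 Y30.4548
M5
G0 X126.1915 Y98.1381
M4 S564
G1 X207.3462 Y98.1381 F1924
G1 X207.3462 Y90.8350
G1 X126.1915 Y90.8350
G1 X126.1915 Y98.1381
M5
G0 X50.2051 Y67.3859
M4 S972
G1 X127.8992 Y67.3859 F1585
G1 X127.8992 Y39.4347
G1 X50.2051 Y39.4347
G1 X50.2051 Y67.3859
M5
G0 X63.2148 Y38.2805
M4 S972
G1 X87.0032 Y62.8821 F1585
G1 X111.4794 Y90.7527
G1 X110.6864 Y107.4974
M5
G0 X0.0000 Y0.0000

Since the viewBox matches the mm dimensions, user units are millimetres directly. The only transform is the Y-flip y_m = 125.8442 − y_svg.

Shape 1 is a regular polygon drawn with `<path>`. Its stroke #000000 means cut at S972, F1585. After flipping Y the toolpath is (121.0001,80.8983) → (144.9613,93.7163) → (170.9680,85.8368) → (183.7860,61.8756) → (175.9065,35.8689) → (151.9453,23.0509) → (125.9386,30.9304) → (113.1206,54.8916) → (121.0001,80.8983), returning to the start.

Shape 2 is a regular polygon drawn with `<path>`. Its stroke #ff0000 means score at S564, F1924. After flipping Y the toolpath is (132.8934,30.4548) → (139.2307,29.1625) → (142.7982,23.7674) → (141.5059,17.4301) → (136.1108,13.8626) → (129.7735,15.1549) → (126.2060,20.5500) → (127.4983,26.8873) → (132.8934,30.4548), returning to the start.

Shape 3 is a rectangle drawn with `<polygon>`. Its stroke #ff0000 means score at S564, F1924. After flipping Y the toolpath is (126.1915,98.1381) → (207.3462,98.1381) → (207.3462,90.8350) → (126.1915,90.8350) → (126.1915,98.1381), returning to the start.

Shape 4 is a rectangle drawn with `<rect>`. Its stroke #000000 means cut at S972, F1585. After flipping Y the toolpath is (50.2051,67.3859) → (127.8992,67.3859) → (127.8992,39.4347) → (50.2051,39.4347) → (50.2051,67.3859), returning to the start.

Shape 5 is a cubic bezier drawn with `<path>`. Its stroke #000000 means cut at S972, F1585. After flipping Y the toolpath is (63.2148,38.2805) → (87.0032,62.8821) → (111.4794,90.7527) → (110.6864,107.4974).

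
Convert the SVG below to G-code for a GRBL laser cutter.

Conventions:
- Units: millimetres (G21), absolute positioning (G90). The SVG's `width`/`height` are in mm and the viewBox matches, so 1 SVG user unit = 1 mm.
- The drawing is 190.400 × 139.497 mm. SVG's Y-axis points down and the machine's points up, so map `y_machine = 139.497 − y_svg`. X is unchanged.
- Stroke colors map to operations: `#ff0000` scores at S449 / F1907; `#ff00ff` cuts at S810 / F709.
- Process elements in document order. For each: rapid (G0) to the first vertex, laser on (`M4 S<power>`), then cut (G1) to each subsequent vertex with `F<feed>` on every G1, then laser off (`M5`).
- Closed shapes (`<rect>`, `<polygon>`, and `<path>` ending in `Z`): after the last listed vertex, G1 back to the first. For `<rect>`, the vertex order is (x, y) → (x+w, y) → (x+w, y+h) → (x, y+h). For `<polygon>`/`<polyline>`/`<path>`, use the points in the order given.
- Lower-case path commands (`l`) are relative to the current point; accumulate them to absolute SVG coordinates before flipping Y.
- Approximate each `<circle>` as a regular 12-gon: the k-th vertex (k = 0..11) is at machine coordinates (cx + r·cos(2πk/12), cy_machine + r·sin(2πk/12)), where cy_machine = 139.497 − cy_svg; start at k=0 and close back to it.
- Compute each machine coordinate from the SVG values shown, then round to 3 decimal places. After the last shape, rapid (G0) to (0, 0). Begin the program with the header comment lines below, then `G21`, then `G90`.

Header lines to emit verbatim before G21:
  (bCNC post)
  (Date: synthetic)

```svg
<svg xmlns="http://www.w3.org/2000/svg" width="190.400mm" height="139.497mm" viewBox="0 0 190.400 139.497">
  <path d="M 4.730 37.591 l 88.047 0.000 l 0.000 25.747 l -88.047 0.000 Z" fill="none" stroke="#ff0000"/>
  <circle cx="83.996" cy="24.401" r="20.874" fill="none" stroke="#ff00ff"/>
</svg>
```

Since the viewBox matches the mm dimensions, user units are millimetres directly. The only transform is the Y-flip y_m = 139.497 − y_svg.

Shape 1 is a rectangle drawn with `<path>`. Its stroke #ff0000 means score at S449, F1907. After flipping Y the toolpath is (4.730,101.906) → (92.777,101.906) → (92.777,76.159) → (4.730,76.159) → (4.730,101.906), returning to the start.

Shape 2 is a circle drawn with `<circle>`. Its stroke #ff00ff means cut at S810, F709. After flipping Y the toolpath is (104.870,115.096) → (102.073,125.533) → (94.433,133.173) → (83.996,135.970) → (73.559,133.173) → (65.919,125.533) → (63.122,115.096) → (65.919,104.659) → (73.559,97.019) → (83.996,94.222) → (94.433,97.019) → (102.073,104.659) → (104.870,115.096), returning to the start.

(bCNC post)
(Date: synthetic)
G21
G90
G0 X4.730 Y101.906
M4 S449
G1 X92.777 Y101.906 F1907
G1 X92.777 Y76.159 F1907
G1 X4.730 Y76.159 F1907
G1 X4.730 Y101.906 F1907
M5
G0 X104.870 Y115.096
M4 S810
G1 X102.073 Y125.533 F709
G1 X94.433 Y133.173 F709
G1 X83.996 Y135.970 F709
G1 X73.559 Y133.173 F709
G1 X65.919 Y125.533 F709
G1 X63.122 Y115.096 F709
G1 X65.919 Y104.659 F709
G1 X73.559 Y97.019 F709
G1 X83.996 Y94.222 F709
G1 X94.433 Y97.019 F709
G1 X102.073 Y104.659 F709
G1 X104.870 Y115.096 F709
M5
G0 X0.000 Y0.000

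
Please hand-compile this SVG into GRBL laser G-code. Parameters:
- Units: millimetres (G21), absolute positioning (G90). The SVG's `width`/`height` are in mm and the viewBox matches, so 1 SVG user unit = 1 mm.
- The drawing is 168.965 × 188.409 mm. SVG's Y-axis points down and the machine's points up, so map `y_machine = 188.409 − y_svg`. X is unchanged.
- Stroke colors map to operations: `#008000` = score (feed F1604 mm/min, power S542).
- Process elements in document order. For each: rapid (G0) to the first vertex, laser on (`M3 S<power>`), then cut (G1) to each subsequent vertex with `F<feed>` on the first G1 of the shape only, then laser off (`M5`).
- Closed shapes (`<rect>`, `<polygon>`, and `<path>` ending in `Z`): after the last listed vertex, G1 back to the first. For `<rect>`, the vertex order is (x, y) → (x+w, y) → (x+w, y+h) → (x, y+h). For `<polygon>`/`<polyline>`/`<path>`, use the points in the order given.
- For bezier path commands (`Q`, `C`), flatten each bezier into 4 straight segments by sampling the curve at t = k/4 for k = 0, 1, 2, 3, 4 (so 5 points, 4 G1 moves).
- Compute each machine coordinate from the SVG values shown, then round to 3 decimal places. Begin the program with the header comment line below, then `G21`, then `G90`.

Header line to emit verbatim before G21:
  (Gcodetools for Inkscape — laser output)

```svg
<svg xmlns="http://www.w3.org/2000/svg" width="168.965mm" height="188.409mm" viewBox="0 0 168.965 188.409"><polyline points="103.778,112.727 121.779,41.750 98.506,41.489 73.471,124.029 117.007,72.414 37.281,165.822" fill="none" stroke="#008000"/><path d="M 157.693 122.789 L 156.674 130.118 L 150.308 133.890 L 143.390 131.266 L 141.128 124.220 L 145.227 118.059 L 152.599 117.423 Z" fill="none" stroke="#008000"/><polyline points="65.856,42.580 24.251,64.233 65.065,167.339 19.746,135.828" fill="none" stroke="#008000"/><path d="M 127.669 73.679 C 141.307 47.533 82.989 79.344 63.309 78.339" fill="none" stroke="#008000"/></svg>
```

(Gcodetools for Inkscape — laser output)
G21
G90
G0 X103.778 Y75.682
M3 S542
G1 X121.779 Y146.659 F1604
G1 X98.506 Y146.920
G1 X73.471 Y64.380
G1 X117.007 Y115.995
G1 X37.281 Y22.587
M5
G0 X157.693 Y65.620
M3 S542
G1 X156.674 Y58.291 F1604
G1 X150.308 Y54.519
G1 X143.390 Y57.143
G1 X141.128 Y64.189
G1 X145.227 Y70.350
G1 X152.599 Y70.986
G1 X157.693 Y65.620
M5
G0 X65.856 Y145.829
M3 S542
G1 X24.251 Y124.176 F1604
G1 X65.065 Y21.070
G1 X19.746 Y52.581
M5
G0 X127.669 Y114.730
M3 S542
G1 X126.134 Y124.891 F1604
G1 X107.983 Y121.828
G1 X83.586 Y114.051
G1 X63.309 Y110.070
M5

1 u = 1 mm; y_m = 188.409 − y.

[1] `<polyline>` open polyline, #008000→score S542 F1604: (103.778,75.682) → (121.779,146.659) → (98.506,146.920) → (73.471,64.380) → (117.007,115.995) → (37.281,22.587)

[2] `<path>` regular polygon, #008000→score S542 F1604: (157.693,65.620) → (156.674,58.291) → (150.308,54.519) → (143.390,57.143) → (141.128,64.189) → (145.227,70.350) → (152.599,70.986) → (157.693,65.620) (closed)

[3] `<polyline>` open polyline, #008000→score S542 F1604: (65.856,145.829) → (24.251,124.176) → (65.065,21.070) → (19.746,52.581)

[4] `<path>` cubic bezier, #008000→score S542 F1604: (127.669,114.730) → (126.134,124.891) → (107.983,121.828) → (83.586,114.051) → (63.309,110.070)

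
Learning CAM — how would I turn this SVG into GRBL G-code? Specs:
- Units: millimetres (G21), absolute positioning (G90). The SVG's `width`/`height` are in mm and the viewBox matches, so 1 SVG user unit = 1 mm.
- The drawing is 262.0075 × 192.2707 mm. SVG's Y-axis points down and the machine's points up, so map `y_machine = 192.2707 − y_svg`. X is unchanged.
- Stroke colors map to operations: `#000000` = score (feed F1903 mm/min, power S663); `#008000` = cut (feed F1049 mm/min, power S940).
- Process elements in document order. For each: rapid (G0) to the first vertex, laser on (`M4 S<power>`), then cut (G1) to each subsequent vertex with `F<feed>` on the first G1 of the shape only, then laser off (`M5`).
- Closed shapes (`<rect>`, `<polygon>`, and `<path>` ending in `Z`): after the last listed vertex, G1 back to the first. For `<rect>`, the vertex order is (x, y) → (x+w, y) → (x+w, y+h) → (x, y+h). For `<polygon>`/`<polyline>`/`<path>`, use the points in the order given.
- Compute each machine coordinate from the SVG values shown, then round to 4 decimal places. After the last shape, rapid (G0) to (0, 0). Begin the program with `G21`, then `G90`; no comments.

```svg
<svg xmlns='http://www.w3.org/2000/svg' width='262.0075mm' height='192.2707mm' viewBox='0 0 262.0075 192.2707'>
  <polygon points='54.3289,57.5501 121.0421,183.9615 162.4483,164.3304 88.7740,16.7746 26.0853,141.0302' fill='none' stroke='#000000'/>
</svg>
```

G21
G90
G0 X54.3289 Y134.7206
M4 S663
G1 X121.0421 Y8.3092 F1903
G1 X162.4483 Y27.9403
G1 X88.7740 Y175.4961
G1 X26.0853 Y51.2405
G1 X54.3289 Y134.7206
M5
G0 X0.0000 Y0.0000

1 u = 1 mm; y_m = 192.2707 − y.

[1] `<polygon>` closed polygon, #000000→score S663 F1903: (54.3289,134.7206) → (121.0421,8.3092) → (162.4483,27.9403) → (88.7740,175.4961) → (26.0853,51.2405) → (54.3289,134.7206) (closed)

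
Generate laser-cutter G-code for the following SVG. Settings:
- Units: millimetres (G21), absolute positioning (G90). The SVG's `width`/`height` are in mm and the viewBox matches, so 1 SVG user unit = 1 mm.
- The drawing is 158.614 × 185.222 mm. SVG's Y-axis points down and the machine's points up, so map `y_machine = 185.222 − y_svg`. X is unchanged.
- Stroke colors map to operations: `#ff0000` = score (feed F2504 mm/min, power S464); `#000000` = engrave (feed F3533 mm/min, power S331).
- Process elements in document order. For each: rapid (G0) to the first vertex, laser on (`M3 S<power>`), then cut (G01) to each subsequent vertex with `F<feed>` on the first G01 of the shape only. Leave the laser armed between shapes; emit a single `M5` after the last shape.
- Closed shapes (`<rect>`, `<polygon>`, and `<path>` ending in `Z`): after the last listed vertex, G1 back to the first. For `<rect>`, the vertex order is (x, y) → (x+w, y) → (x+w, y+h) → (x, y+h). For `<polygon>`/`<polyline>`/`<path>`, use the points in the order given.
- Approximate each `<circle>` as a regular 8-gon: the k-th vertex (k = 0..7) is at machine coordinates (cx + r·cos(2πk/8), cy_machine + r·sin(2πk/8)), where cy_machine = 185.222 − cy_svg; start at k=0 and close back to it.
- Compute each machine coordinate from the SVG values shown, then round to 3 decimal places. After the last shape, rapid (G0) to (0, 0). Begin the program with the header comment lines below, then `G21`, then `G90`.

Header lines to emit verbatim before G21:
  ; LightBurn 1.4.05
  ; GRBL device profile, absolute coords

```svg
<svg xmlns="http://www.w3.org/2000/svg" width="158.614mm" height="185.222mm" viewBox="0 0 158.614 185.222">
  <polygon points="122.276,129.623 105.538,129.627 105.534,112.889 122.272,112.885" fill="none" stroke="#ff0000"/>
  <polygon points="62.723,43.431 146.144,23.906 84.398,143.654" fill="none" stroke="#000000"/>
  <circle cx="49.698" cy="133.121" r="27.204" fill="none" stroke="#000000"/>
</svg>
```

; LightBurn 1.4.05
; GRBL device profile, absolute coords
G21
G90
G0 X122.276 Y55.599
M3 S464
G01 X105.538 Y55.595 F2504
G01 X105.534 Y72.333
G01 X122.272 Y72.337
G01 X122.276 Y55.599
G0 X62.723 Y141.791
M3 S331
G01 X146.144 Y161.316 F3533
G01 X84.398 Y41.568
G01 X62.723 Y141.791
G0 X76.902 Y52.101
M3 S331
G01 X68.934 Y71.337 F3533
G01 X49.698 Y79.305
G01 X30.462 Y71.337
G01 X22.494 Y52.101
G01 X30.462 Y32.865
G01 X49.698 Y24.897
G01 X68.934 Y32.865
G01 X76.902 Y52.101
M5
G0 X0.000 Y0.000

viewBox `0 0 158.614 185.222` with mm width/height → 1 unit = 1 mm. Flip: y_m = 185.222 − y_svg.

**Shape 1** — `<polygon>` regular polygon, stroke `#ff0000` → score (S464, F2504). Machine vertices: (122.276,55.599) → (105.538,55.595) → (105.534,72.333) → (122.272,72.337) → (122.276,55.599). Closed: final G1 returns to the first vertex.

**Shape 2** — `<polygon>` closed polygon, stroke `#000000` → engrave (S331, F3533). Machine vertices: (62.723,141.791) → (146.144,161.316) → (84.398,41.568) → (62.723,141.791). Closed: final G1 returns to the first vertex.

**Shape 3** — `<circle>` circle, stroke `#000000` → engrave (S331, F3533). Machine vertices: (76.902,52.101) → (68.934,71.337) → (49.698,79.305) → (30.462,71.337) → (22.494,52.101) → (30.462,32.865) → (49.698,24.897) → (68.934,32.865) → (76.902,52.101). Closed: final G1 returns to the first vertex.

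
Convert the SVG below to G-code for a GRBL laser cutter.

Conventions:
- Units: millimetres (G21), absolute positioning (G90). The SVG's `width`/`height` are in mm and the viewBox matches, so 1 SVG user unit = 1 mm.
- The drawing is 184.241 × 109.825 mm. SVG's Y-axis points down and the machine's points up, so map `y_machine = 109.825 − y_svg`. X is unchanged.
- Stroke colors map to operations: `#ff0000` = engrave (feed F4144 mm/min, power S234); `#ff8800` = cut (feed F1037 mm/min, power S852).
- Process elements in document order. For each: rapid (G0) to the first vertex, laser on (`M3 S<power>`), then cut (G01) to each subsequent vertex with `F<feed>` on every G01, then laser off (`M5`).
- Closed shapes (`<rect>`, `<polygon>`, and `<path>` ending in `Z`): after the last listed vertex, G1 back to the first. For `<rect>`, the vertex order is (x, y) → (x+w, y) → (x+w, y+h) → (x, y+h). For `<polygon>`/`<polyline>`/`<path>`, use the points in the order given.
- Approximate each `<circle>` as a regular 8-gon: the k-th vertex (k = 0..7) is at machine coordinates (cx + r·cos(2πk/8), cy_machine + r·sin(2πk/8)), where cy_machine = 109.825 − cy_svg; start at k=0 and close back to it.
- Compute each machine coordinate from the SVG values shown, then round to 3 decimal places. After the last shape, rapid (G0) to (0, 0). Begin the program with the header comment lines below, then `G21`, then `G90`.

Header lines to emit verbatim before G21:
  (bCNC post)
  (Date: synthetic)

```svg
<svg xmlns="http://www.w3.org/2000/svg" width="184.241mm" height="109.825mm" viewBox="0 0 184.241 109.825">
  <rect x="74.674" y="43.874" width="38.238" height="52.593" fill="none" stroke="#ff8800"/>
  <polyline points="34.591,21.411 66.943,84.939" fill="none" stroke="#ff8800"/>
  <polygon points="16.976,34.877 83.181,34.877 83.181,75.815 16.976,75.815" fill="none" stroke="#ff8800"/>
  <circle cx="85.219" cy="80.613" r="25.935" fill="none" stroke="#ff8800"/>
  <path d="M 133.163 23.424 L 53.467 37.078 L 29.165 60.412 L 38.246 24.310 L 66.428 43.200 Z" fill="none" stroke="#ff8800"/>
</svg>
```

viewBox `0 0 184.241 109.825` with mm width/height → 1 unit = 1 mm. Flip: y_m = 109.825 − y_svg.

**Shape 1** — `<rect>` rectangle, stroke `#ff8800` → cut (S852, F1037). Machine vertices: (74.674,65.951) → (112.912,65.951) → (112.912,13.358) → (74.674,13.358) → (74.674,65.951). Closed: final G1 returns to the first vertex.

**Shape 2** — `<polyline>` line segment, stroke `#ff8800` → cut (S852, F1037). Machine vertices: (34.591,88.414) → (66.943,24.886). Open path.

**Shape 3** — `<polygon>` rectangle, stroke `#ff8800` → cut (S852, F1037). Machine vertices: (16.976,74.948) → (83.181,74.948) → (83.181,34.010) → (16.976,34.010) → (16.976,74.948). Closed: final G1 returns to the first vertex.

**Shape 4** — `<circle>` circle, stroke `#ff8800` → cut (S852, F1037). Machine vertices: (111.154,29.212) → (103.558,47.551) → (85.219,55.147) → (66.880,47.551) → (59.284,29.212) → (66.880,10.873) → (85.219,3.277) → (103.558,10.873) → (111.154,29.212). Closed: final G1 returns to the first vertex.

**Shape 5** — `<path>` closed polygon, stroke `#ff8800` → cut (S852, F1037). Machine vertices: (133.163,86.401) → (53.467,72.747) → (29.165,49.413) → (38.246,85.515) → (66.428,66.625) → (133.163,86.401). Closed: final G1 returns to the first vertex.

(bCNC post)
(Date: synthetic)
G21
G90
G0 X74.674 Y65.951
M3 S852
G01 X112.912 Y65.951 F1037
G01 X112.912 Y13.358 F1037
G01 X74.674 Y13.358 F1037
G01 X74.674 Y65.951 F1037
M5
G0 X34.591 Y88.414
M3 S852
G01 X66.943 Y24.886 F1037
M5
G0 X16.976 Y74.948
M3 S852
G01 X83.181 Y74.948 F1037
G01 X83.181 Y34.010 F1037
G01 X16.976 Y34.010 F1037
G01 X16.976 Y74.948 F1037
M5
G0 X111.154 Y29.212
M3 S852
G01 X103.558 Y47.551 F1037
G01 X85.219 Y55.147 F1037
G01 X66.880 Y47.551 F1037
G01 X59.284 Y29.212 F1037
G01 X66.880 Y10.873 F1037
G01 X85.219 Y3.277 F1037
G01 X103.558 Y10.873 F1037
G01 X111.154 Y29.212 F1037
M5
G0 X133.163 Y86.401
M3 S852
G01 X53.467 Y72.747 F1037
G01 X29.165 Y49.413 F1037
G01 X38.246 Y85.515 F1037
G01 X66.428 Y66.625 F1037
G01 X133.163 Y86.401 F1037
M5
G0 X0.000 Y0.000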